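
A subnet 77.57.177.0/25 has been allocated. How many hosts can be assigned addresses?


Host bits = 32 - 25 = 7
Total addresses = 2^7 = 128
Usable = total - 2 (network and broadcast)
Usable hosts: 126


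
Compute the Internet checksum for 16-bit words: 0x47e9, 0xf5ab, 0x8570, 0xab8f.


Sum all words (with carry folding):
+ 0x47e9 = 0x47e9
+ 0xf5ab = 0x3d95
+ 0x8570 = 0xc305
+ 0xab8f = 0x6e95
One's complement: ~0x6e95
Checksum = 0x916a


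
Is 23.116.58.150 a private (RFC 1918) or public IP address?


RFC 1918 private ranges:
  10.0.0.0/8 (10.0.0.0 - 10.255.255.255)
  172.16.0.0/12 (172.16.0.0 - 172.31.255.255)
  192.168.0.0/16 (192.168.0.0 - 192.168.255.255)
Public (not in any RFC 1918 range)


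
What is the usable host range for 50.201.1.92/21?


Network: 50.201.0.0
Broadcast: 50.201.7.255
First usable = network + 1
Last usable = broadcast - 1
Range: 50.201.0.1 to 50.201.7.254


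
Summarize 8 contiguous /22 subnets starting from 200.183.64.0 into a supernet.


Original prefix: /22
Number of subnets: 8 = 2^3
New prefix = 22 - 3 = 19
Supernet: 200.183.64.0/19


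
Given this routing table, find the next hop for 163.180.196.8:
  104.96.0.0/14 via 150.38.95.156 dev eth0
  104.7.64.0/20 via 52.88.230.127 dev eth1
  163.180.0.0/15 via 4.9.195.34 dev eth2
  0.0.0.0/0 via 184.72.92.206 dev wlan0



Longest prefix match for 163.180.196.8:
  /14 104.96.0.0: no
  /20 104.7.64.0: no
  /15 163.180.0.0: MATCH
  /0 0.0.0.0: MATCH
Selected: next-hop 4.9.195.34 via eth2 (matched /15)


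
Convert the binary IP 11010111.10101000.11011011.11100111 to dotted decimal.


11010111 = 215
10101000 = 168
11011011 = 219
11100111 = 231
IP: 215.168.219.231


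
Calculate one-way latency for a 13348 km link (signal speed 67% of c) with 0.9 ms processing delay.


Speed = 0.67 * 3e5 km/s = 201000 km/s
Propagation delay = 13348 / 201000 = 0.0664 s = 66.408 ms
Processing delay = 0.9 ms
Total one-way latency = 67.308 ms


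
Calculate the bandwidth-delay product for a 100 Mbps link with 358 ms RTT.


BDP = bandwidth * RTT
= 100 Mbps * 358 ms
= 100 * 1e6 * 358 / 1000 bits
= 35800000 bits
= 4475000 bytes
= 4370.1172 KB
BDP = 35800000 bits (4475000 bytes)


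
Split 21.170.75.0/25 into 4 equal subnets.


New prefix = 25 + 2 = 27
Each subnet has 32 addresses
  21.170.75.0/27
  21.170.75.32/27
  21.170.75.64/27
  21.170.75.96/27
Subnets: 21.170.75.0/27, 21.170.75.32/27, 21.170.75.64/27, 21.170.75.96/27


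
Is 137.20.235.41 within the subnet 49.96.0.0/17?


Subnet network: 49.96.0.0
Test IP AND mask: 137.20.128.0
No, 137.20.235.41 is not in 49.96.0.0/17


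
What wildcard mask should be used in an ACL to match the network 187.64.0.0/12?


Subnet mask: 255.240.0.0
Wildcard = 255.255.255.255 - subnet mask
255 - 255 = 0
255 - 240 = 15
255 - 0 = 255
255 - 0 = 255
Wildcard: 0.15.255.255


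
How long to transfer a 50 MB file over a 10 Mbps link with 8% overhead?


Effective throughput = 10 * (1 - 8/100) = 9.2 Mbps
File size in Mb = 50 * 8 = 400 Mb
Time = 400 / 9.2
Time = 43.4783 seconds


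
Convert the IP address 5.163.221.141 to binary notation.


5 = 00000101
163 = 10100011
221 = 11011101
141 = 10001101
Binary: 00000101.10100011.11011101.10001101


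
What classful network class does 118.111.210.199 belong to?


First octet: 118
Binary: 01110110
0xxxxxxx -> Class A (1-126)
Class A, default mask 255.0.0.0 (/8)


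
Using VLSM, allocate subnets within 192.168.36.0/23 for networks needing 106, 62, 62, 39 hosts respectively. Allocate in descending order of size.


106 hosts -> /25 (126 usable): 192.168.36.0/25
62 hosts -> /26 (62 usable): 192.168.36.128/26
62 hosts -> /26 (62 usable): 192.168.36.192/26
39 hosts -> /26 (62 usable): 192.168.37.0/26
Allocation: 192.168.36.0/25 (106 hosts, 126 usable); 192.168.36.128/26 (62 hosts, 62 usable); 192.168.36.192/26 (62 hosts, 62 usable); 192.168.37.0/26 (39 hosts, 62 usable)


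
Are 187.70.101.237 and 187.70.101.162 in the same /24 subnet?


Mask: 255.255.255.0
187.70.101.237 AND mask = 187.70.101.0
187.70.101.162 AND mask = 187.70.101.0
Yes, same subnet (187.70.101.0)


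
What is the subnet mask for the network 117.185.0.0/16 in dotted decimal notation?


/16 means 16 network bits, 16 host bits
Binary: 11111111111111110000000000000000
Mask: 255.255.0.0


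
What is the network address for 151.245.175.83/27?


IP:   10010111.11110101.10101111.01010011
Mask: 11111111.11111111.11111111.11100000
AND operation:
Net:  10010111.11110101.10101111.01000000
Network: 151.245.175.64/27


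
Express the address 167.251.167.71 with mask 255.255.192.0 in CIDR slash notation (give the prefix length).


Binary: 11111111.11111111.11000000.00000000
Count leading 1s
Prefix: /18


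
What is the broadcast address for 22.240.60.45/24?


Network: 22.240.60.0/24
Host bits = 8
Set all host bits to 1:
Broadcast: 22.240.60.255


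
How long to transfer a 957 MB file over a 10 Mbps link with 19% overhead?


Effective throughput = 10 * (1 - 19/100) = 8.1 Mbps
File size in Mb = 957 * 8 = 7656 Mb
Time = 7656 / 8.1
Time = 945.1852 seconds


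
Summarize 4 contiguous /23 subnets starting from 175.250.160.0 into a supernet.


Original prefix: /23
Number of subnets: 4 = 2^2
New prefix = 23 - 2 = 21
Supernet: 175.250.160.0/21


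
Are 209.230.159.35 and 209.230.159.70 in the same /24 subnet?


Mask: 255.255.255.0
209.230.159.35 AND mask = 209.230.159.0
209.230.159.70 AND mask = 209.230.159.0
Yes, same subnet (209.230.159.0)


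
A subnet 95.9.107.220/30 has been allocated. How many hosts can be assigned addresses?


Host bits = 32 - 30 = 2
Total addresses = 2^2 = 4
Usable = total - 2 (network and broadcast)
Usable hosts: 2


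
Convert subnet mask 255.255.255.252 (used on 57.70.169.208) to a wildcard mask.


Subnet mask: 255.255.255.252
Wildcard = 255.255.255.255 - subnet mask
255 - 255 = 0
255 - 255 = 0
255 - 255 = 0
255 - 252 = 3
Wildcard: 0.0.0.3


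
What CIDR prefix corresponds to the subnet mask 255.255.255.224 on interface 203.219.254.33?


Binary: 11111111.11111111.11111111.11100000
Count leading 1s
Prefix: /27


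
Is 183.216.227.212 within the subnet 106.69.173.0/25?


Subnet network: 106.69.173.0
Test IP AND mask: 183.216.227.128
No, 183.216.227.212 is not in 106.69.173.0/25


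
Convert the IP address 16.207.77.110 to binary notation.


16 = 00010000
207 = 11001111
77 = 01001101
110 = 01101110
Binary: 00010000.11001111.01001101.01101110


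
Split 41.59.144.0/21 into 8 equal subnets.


New prefix = 21 + 3 = 24
Each subnet has 256 addresses
  41.59.144.0/24
  41.59.145.0/24
  41.59.146.0/24
  41.59.147.0/24
  41.59.148.0/24
  41.59.149.0/24
  41.59.150.0/24
  41.59.151.0/24
Subnets: 41.59.144.0/24, 41.59.145.0/24, 41.59.146.0/24, 41.59.147.0/24, 41.59.148.0/24, 41.59.149.0/24, 41.59.150.0/24, 41.59.151.0/24


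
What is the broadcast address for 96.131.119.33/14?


Network: 96.128.0.0/14
Host bits = 18
Set all host bits to 1:
Broadcast: 96.131.255.255


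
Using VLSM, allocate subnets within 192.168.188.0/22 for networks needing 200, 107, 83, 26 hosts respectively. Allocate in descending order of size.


200 hosts -> /24 (254 usable): 192.168.188.0/24
107 hosts -> /25 (126 usable): 192.168.189.0/25
83 hosts -> /25 (126 usable): 192.168.189.128/25
26 hosts -> /27 (30 usable): 192.168.190.0/27
Allocation: 192.168.188.0/24 (200 hosts, 254 usable); 192.168.189.0/25 (107 hosts, 126 usable); 192.168.189.128/25 (83 hosts, 126 usable); 192.168.190.0/27 (26 hosts, 30 usable)


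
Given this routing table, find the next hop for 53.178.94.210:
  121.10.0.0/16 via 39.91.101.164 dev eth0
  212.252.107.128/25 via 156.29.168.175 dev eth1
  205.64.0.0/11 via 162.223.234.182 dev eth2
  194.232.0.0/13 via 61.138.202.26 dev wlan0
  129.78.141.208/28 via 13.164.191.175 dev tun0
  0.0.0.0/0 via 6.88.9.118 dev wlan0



Longest prefix match for 53.178.94.210:
  /16 121.10.0.0: no
  /25 212.252.107.128: no
  /11 205.64.0.0: no
  /13 194.232.0.0: no
  /28 129.78.141.208: no
  /0 0.0.0.0: MATCH
Selected: next-hop 6.88.9.118 via wlan0 (matched /0)


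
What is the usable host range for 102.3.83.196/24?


Network: 102.3.83.0
Broadcast: 102.3.83.255
First usable = network + 1
Last usable = broadcast - 1
Range: 102.3.83.1 to 102.3.83.254


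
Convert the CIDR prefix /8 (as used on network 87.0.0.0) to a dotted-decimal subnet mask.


/8 means 8 network bits, 24 host bits
Binary: 11111111000000000000000000000000
Mask: 255.0.0.0


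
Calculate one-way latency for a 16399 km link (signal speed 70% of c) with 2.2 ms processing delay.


Speed = 0.7 * 3e5 km/s = 210000 km/s
Propagation delay = 16399 / 210000 = 0.0781 s = 78.0905 ms
Processing delay = 2.2 ms
Total one-way latency = 80.2905 ms


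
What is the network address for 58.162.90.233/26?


IP:   00111010.10100010.01011010.11101001
Mask: 11111111.11111111.11111111.11000000
AND operation:
Net:  00111010.10100010.01011010.11000000
Network: 58.162.90.192/26


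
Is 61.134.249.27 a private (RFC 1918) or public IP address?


RFC 1918 private ranges:
  10.0.0.0/8 (10.0.0.0 - 10.255.255.255)
  172.16.0.0/12 (172.16.0.0 - 172.31.255.255)
  192.168.0.0/16 (192.168.0.0 - 192.168.255.255)
Public (not in any RFC 1918 range)


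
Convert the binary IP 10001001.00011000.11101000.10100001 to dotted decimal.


10001001 = 137
00011000 = 24
11101000 = 232
10100001 = 161
IP: 137.24.232.161


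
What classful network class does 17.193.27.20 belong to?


First octet: 17
Binary: 00010001
0xxxxxxx -> Class A (1-126)
Class A, default mask 255.0.0.0 (/8)


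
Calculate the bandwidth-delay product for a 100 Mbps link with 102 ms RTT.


BDP = bandwidth * RTT
= 100 Mbps * 102 ms
= 100 * 1e6 * 102 / 1000 bits
= 10200000 bits
= 1275000 bytes
= 1245.1172 KB
BDP = 10200000 bits (1275000 bytes)


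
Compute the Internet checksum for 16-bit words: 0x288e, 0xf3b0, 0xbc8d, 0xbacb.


Sum all words (with carry folding):
+ 0x288e = 0x288e
+ 0xf3b0 = 0x1c3f
+ 0xbc8d = 0xd8cc
+ 0xbacb = 0x9398
One's complement: ~0x9398
Checksum = 0x6c67


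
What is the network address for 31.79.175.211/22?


IP:   00011111.01001111.10101111.11010011
Mask: 11111111.11111111.11111100.00000000
AND operation:
Net:  00011111.01001111.10101100.00000000
Network: 31.79.172.0/22


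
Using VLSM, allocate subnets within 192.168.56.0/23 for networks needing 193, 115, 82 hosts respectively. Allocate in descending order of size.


193 hosts -> /24 (254 usable): 192.168.56.0/24
115 hosts -> /25 (126 usable): 192.168.57.0/25
82 hosts -> /25 (126 usable): 192.168.57.128/25
Allocation: 192.168.56.0/24 (193 hosts, 254 usable); 192.168.57.0/25 (115 hosts, 126 usable); 192.168.57.128/25 (82 hosts, 126 usable)


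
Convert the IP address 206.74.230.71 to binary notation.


206 = 11001110
74 = 01001010
230 = 11100110
71 = 01000111
Binary: 11001110.01001010.11100110.01000111


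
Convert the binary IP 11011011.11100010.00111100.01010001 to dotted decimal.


11011011 = 219
11100010 = 226
00111100 = 60
01010001 = 81
IP: 219.226.60.81


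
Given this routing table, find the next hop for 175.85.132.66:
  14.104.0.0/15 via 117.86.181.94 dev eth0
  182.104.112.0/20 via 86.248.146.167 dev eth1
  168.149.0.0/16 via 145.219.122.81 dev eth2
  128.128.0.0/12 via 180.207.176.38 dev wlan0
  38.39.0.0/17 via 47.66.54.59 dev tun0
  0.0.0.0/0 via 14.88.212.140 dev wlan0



Longest prefix match for 175.85.132.66:
  /15 14.104.0.0: no
  /20 182.104.112.0: no
  /16 168.149.0.0: no
  /12 128.128.0.0: no
  /17 38.39.0.0: no
  /0 0.0.0.0: MATCH
Selected: next-hop 14.88.212.140 via wlan0 (matched /0)


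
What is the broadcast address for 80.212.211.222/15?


Network: 80.212.0.0/15
Host bits = 17
Set all host bits to 1:
Broadcast: 80.213.255.255


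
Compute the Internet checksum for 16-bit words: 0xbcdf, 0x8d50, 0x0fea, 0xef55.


Sum all words (with carry folding):
+ 0xbcdf = 0xbcdf
+ 0x8d50 = 0x4a30
+ 0x0fea = 0x5a1a
+ 0xef55 = 0x4970
One's complement: ~0x4970
Checksum = 0xb68f


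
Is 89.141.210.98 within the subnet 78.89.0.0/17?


Subnet network: 78.89.0.0
Test IP AND mask: 89.141.128.0
No, 89.141.210.98 is not in 78.89.0.0/17


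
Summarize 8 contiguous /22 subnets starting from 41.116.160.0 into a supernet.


Original prefix: /22
Number of subnets: 8 = 2^3
New prefix = 22 - 3 = 19
Supernet: 41.116.160.0/19


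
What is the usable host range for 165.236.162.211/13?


Network: 165.232.0.0
Broadcast: 165.239.255.255
First usable = network + 1
Last usable = broadcast - 1
Range: 165.232.0.1 to 165.239.255.254


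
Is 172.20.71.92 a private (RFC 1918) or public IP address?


RFC 1918 private ranges:
  10.0.0.0/8 (10.0.0.0 - 10.255.255.255)
  172.16.0.0/12 (172.16.0.0 - 172.31.255.255)
  192.168.0.0/16 (192.168.0.0 - 192.168.255.255)
Private (in 172.16.0.0/12)


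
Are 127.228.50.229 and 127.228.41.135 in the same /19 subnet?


Mask: 255.255.224.0
127.228.50.229 AND mask = 127.228.32.0
127.228.41.135 AND mask = 127.228.32.0
Yes, same subnet (127.228.32.0)


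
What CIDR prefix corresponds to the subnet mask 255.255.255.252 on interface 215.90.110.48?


Binary: 11111111.11111111.11111111.11111100
Count leading 1s
Prefix: /30


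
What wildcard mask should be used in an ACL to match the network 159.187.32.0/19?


Subnet mask: 255.255.224.0
Wildcard = 255.255.255.255 - subnet mask
255 - 255 = 0
255 - 255 = 0
255 - 224 = 31
255 - 0 = 255
Wildcard: 0.0.31.255


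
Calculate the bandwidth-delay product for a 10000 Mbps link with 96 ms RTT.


BDP = bandwidth * RTT
= 10000 Mbps * 96 ms
= 10000 * 1e6 * 96 / 1000 bits
= 960000000 bits
= 120000000 bytes
= 117187.5 KB
BDP = 960000000 bits (120000000 bytes)


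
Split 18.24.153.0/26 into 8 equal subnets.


New prefix = 26 + 3 = 29
Each subnet has 8 addresses
  18.24.153.0/29
  18.24.153.8/29
  18.24.153.16/29
  18.24.153.24/29
  18.24.153.32/29
  18.24.153.40/29
  18.24.153.48/29
  18.24.153.56/29
Subnets: 18.24.153.0/29, 18.24.153.8/29, 18.24.153.16/29, 18.24.153.24/29, 18.24.153.32/29, 18.24.153.40/29, 18.24.153.48/29, 18.24.153.56/29


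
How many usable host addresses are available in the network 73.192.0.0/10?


Host bits = 32 - 10 = 22
Total addresses = 2^22 = 4194304
Usable = total - 2 (network and broadcast)
Usable hosts: 4194302


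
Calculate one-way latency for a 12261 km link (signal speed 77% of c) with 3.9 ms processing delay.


Speed = 0.77 * 3e5 km/s = 231000 km/s
Propagation delay = 12261 / 231000 = 0.0531 s = 53.0779 ms
Processing delay = 3.9 ms
Total one-way latency = 56.9779 ms


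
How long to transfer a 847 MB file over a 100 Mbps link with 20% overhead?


Effective throughput = 100 * (1 - 20/100) = 80 Mbps
File size in Mb = 847 * 8 = 6776 Mb
Time = 6776 / 80
Time = 84.7 seconds


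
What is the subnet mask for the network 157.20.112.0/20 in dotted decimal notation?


/20 means 20 network bits, 12 host bits
Binary: 11111111111111111111000000000000
Mask: 255.255.240.0


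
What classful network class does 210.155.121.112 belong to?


First octet: 210
Binary: 11010010
110xxxxx -> Class C (192-223)
Class C, default mask 255.255.255.0 (/24)


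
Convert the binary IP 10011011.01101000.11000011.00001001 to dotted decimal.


10011011 = 155
01101000 = 104
11000011 = 195
00001001 = 9
IP: 155.104.195.9


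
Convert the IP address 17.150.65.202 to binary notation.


17 = 00010001
150 = 10010110
65 = 01000001
202 = 11001010
Binary: 00010001.10010110.01000001.11001010


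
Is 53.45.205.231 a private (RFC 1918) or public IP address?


RFC 1918 private ranges:
  10.0.0.0/8 (10.0.0.0 - 10.255.255.255)
  172.16.0.0/12 (172.16.0.0 - 172.31.255.255)
  192.168.0.0/16 (192.168.0.0 - 192.168.255.255)
Public (not in any RFC 1918 range)


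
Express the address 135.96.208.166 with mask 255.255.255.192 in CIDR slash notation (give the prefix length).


Binary: 11111111.11111111.11111111.11000000
Count leading 1s
Prefix: /26


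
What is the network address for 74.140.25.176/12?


IP:   01001010.10001100.00011001.10110000
Mask: 11111111.11110000.00000000.00000000
AND operation:
Net:  01001010.10000000.00000000.00000000
Network: 74.128.0.0/12


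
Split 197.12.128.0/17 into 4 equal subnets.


New prefix = 17 + 2 = 19
Each subnet has 8192 addresses
  197.12.128.0/19
  197.12.160.0/19
  197.12.192.0/19
  197.12.224.0/19
Subnets: 197.12.128.0/19, 197.12.160.0/19, 197.12.192.0/19, 197.12.224.0/19


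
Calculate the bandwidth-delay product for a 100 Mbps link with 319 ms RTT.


BDP = bandwidth * RTT
= 100 Mbps * 319 ms
= 100 * 1e6 * 319 / 1000 bits
= 31900000 bits
= 3987500 bytes
= 3894.043 KB
BDP = 31900000 bits (3987500 bytes)


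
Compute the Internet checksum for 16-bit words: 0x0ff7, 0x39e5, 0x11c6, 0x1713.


Sum all words (with carry folding):
+ 0x0ff7 = 0x0ff7
+ 0x39e5 = 0x49dc
+ 0x11c6 = 0x5ba2
+ 0x1713 = 0x72b5
One's complement: ~0x72b5
Checksum = 0x8d4a


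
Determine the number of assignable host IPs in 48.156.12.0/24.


Host bits = 32 - 24 = 8
Total addresses = 2^8 = 256
Usable = total - 2 (network and broadcast)
Usable hosts: 254


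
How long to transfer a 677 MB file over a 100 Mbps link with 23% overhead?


Effective throughput = 100 * (1 - 23/100) = 77 Mbps
File size in Mb = 677 * 8 = 5416 Mb
Time = 5416 / 77
Time = 70.3377 seconds


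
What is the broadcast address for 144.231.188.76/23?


Network: 144.231.188.0/23
Host bits = 9
Set all host bits to 1:
Broadcast: 144.231.189.255


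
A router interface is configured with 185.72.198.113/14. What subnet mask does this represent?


/14 means 14 network bits, 18 host bits
Binary: 11111111111111000000000000000000
Mask: 255.252.0.0


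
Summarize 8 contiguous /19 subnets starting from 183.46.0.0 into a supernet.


Original prefix: /19
Number of subnets: 8 = 2^3
New prefix = 19 - 3 = 16
Supernet: 183.46.0.0/16


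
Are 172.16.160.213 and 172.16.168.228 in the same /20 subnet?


Mask: 255.255.240.0
172.16.160.213 AND mask = 172.16.160.0
172.16.168.228 AND mask = 172.16.160.0
Yes, same subnet (172.16.160.0)


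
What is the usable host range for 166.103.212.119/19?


Network: 166.103.192.0
Broadcast: 166.103.223.255
First usable = network + 1
Last usable = broadcast - 1
Range: 166.103.192.1 to 166.103.223.254


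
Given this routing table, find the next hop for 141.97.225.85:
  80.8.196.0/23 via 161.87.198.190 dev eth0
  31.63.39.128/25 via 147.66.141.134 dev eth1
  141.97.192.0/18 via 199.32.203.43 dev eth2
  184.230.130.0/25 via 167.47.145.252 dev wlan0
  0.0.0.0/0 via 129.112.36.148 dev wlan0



Longest prefix match for 141.97.225.85:
  /23 80.8.196.0: no
  /25 31.63.39.128: no
  /18 141.97.192.0: MATCH
  /25 184.230.130.0: no
  /0 0.0.0.0: MATCH
Selected: next-hop 199.32.203.43 via eth2 (matched /18)


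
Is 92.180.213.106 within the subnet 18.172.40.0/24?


Subnet network: 18.172.40.0
Test IP AND mask: 92.180.213.0
No, 92.180.213.106 is not in 18.172.40.0/24


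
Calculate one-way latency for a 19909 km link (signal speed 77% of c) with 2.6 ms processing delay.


Speed = 0.77 * 3e5 km/s = 231000 km/s
Propagation delay = 19909 / 231000 = 0.0862 s = 86.1861 ms
Processing delay = 2.6 ms
Total one-way latency = 88.7861 ms


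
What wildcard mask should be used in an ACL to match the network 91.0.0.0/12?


Subnet mask: 255.240.0.0
Wildcard = 255.255.255.255 - subnet mask
255 - 255 = 0
255 - 240 = 15
255 - 0 = 255
255 - 0 = 255
Wildcard: 0.15.255.255


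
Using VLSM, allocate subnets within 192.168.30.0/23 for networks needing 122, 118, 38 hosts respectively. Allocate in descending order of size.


122 hosts -> /25 (126 usable): 192.168.30.0/25
118 hosts -> /25 (126 usable): 192.168.30.128/25
38 hosts -> /26 (62 usable): 192.168.31.0/26
Allocation: 192.168.30.0/25 (122 hosts, 126 usable); 192.168.30.128/25 (118 hosts, 126 usable); 192.168.31.0/26 (38 hosts, 62 usable)


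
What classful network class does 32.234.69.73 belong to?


First octet: 32
Binary: 00100000
0xxxxxxx -> Class A (1-126)
Class A, default mask 255.0.0.0 (/8)


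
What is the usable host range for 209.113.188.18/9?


Network: 209.0.0.0
Broadcast: 209.127.255.255
First usable = network + 1
Last usable = broadcast - 1
Range: 209.0.0.1 to 209.127.255.254


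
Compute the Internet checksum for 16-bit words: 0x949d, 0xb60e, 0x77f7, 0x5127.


Sum all words (with carry folding):
+ 0x949d = 0x949d
+ 0xb60e = 0x4aac
+ 0x77f7 = 0xc2a3
+ 0x5127 = 0x13cb
One's complement: ~0x13cb
Checksum = 0xec34


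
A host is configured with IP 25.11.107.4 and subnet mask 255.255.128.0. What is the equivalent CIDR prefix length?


Binary: 11111111.11111111.10000000.00000000
Count leading 1s
Prefix: /17


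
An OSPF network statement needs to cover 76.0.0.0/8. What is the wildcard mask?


Subnet mask: 255.0.0.0
Wildcard = 255.255.255.255 - subnet mask
255 - 255 = 0
255 - 0 = 255
255 - 0 = 255
255 - 0 = 255
Wildcard: 0.255.255.255


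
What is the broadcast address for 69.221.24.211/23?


Network: 69.221.24.0/23
Host bits = 9
Set all host bits to 1:
Broadcast: 69.221.25.255


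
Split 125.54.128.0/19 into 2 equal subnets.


New prefix = 19 + 1 = 20
Each subnet has 4096 addresses
  125.54.128.0/20
  125.54.144.0/20
Subnets: 125.54.128.0/20, 125.54.144.0/20


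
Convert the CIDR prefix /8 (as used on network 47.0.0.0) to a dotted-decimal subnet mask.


/8 means 8 network bits, 24 host bits
Binary: 11111111000000000000000000000000
Mask: 255.0.0.0


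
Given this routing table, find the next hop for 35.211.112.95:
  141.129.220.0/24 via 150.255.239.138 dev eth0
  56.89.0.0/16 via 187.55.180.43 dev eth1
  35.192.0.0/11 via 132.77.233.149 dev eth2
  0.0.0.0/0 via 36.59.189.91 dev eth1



Longest prefix match for 35.211.112.95:
  /24 141.129.220.0: no
  /16 56.89.0.0: no
  /11 35.192.0.0: MATCH
  /0 0.0.0.0: MATCH
Selected: next-hop 132.77.233.149 via eth2 (matched /11)


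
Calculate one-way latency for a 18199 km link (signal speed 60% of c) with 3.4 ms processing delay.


Speed = 0.6 * 3e5 km/s = 180000 km/s
Propagation delay = 18199 / 180000 = 0.1011 s = 101.1056 ms
Processing delay = 3.4 ms
Total one-way latency = 104.5056 ms


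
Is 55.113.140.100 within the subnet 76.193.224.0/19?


Subnet network: 76.193.224.0
Test IP AND mask: 55.113.128.0
No, 55.113.140.100 is not in 76.193.224.0/19


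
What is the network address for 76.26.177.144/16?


IP:   01001100.00011010.10110001.10010000
Mask: 11111111.11111111.00000000.00000000
AND operation:
Net:  01001100.00011010.00000000.00000000
Network: 76.26.0.0/16


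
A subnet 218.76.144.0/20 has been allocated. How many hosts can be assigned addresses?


Host bits = 32 - 20 = 12
Total addresses = 2^12 = 4096
Usable = total - 2 (network and broadcast)
Usable hosts: 4094


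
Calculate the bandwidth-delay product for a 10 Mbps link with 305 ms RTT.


BDP = bandwidth * RTT
= 10 Mbps * 305 ms
= 10 * 1e6 * 305 / 1000 bits
= 3050000 bits
= 381250 bytes
= 372.3145 KB
BDP = 3050000 bits (381250 bytes)


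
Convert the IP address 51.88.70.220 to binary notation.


51 = 00110011
88 = 01011000
70 = 01000110
220 = 11011100
Binary: 00110011.01011000.01000110.11011100


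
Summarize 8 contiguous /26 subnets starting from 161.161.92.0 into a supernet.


Original prefix: /26
Number of subnets: 8 = 2^3
New prefix = 26 - 3 = 23
Supernet: 161.161.92.0/23


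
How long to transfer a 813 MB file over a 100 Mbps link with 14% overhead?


Effective throughput = 100 * (1 - 14/100) = 86 Mbps
File size in Mb = 813 * 8 = 6504 Mb
Time = 6504 / 86
Time = 75.6279 seconds


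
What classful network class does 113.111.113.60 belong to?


First octet: 113
Binary: 01110001
0xxxxxxx -> Class A (1-126)
Class A, default mask 255.0.0.0 (/8)


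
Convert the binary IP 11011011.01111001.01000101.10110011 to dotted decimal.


11011011 = 219
01111001 = 121
01000101 = 69
10110011 = 179
IP: 219.121.69.179


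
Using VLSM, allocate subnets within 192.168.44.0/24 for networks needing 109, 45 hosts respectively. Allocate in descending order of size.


109 hosts -> /25 (126 usable): 192.168.44.0/25
45 hosts -> /26 (62 usable): 192.168.44.128/26
Allocation: 192.168.44.0/25 (109 hosts, 126 usable); 192.168.44.128/26 (45 hosts, 62 usable)


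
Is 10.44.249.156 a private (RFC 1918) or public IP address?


RFC 1918 private ranges:
  10.0.0.0/8 (10.0.0.0 - 10.255.255.255)
  172.16.0.0/12 (172.16.0.0 - 172.31.255.255)
  192.168.0.0/16 (192.168.0.0 - 192.168.255.255)
Private (in 10.0.0.0/8)


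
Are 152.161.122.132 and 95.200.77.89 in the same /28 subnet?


Mask: 255.255.255.240
152.161.122.132 AND mask = 152.161.122.128
95.200.77.89 AND mask = 95.200.77.80
No, different subnets (152.161.122.128 vs 95.200.77.80)


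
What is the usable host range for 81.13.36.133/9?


Network: 81.0.0.0
Broadcast: 81.127.255.255
First usable = network + 1
Last usable = broadcast - 1
Range: 81.0.0.1 to 81.127.255.254


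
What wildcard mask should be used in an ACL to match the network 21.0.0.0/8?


Subnet mask: 255.0.0.0
Wildcard = 255.255.255.255 - subnet mask
255 - 255 = 0
255 - 0 = 255
255 - 0 = 255
255 - 0 = 255
Wildcard: 0.255.255.255


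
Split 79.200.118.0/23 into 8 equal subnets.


New prefix = 23 + 3 = 26
Each subnet has 64 addresses
  79.200.118.0/26
  79.200.118.64/26
  79.200.118.128/26
  79.200.118.192/26
  79.200.119.0/26
  79.200.119.64/26
  79.200.119.128/26
  79.200.119.192/26
Subnets: 79.200.118.0/26, 79.200.118.64/26, 79.200.118.128/26, 79.200.118.192/26, 79.200.119.0/26, 79.200.119.64/26, 79.200.119.128/26, 79.200.119.192/26


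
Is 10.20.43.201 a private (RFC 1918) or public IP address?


RFC 1918 private ranges:
  10.0.0.0/8 (10.0.0.0 - 10.255.255.255)
  172.16.0.0/12 (172.16.0.0 - 172.31.255.255)
  192.168.0.0/16 (192.168.0.0 - 192.168.255.255)
Private (in 10.0.0.0/8)


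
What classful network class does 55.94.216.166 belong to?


First octet: 55
Binary: 00110111
0xxxxxxx -> Class A (1-126)
Class A, default mask 255.0.0.0 (/8)


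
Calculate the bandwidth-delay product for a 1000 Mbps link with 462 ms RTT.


BDP = bandwidth * RTT
= 1000 Mbps * 462 ms
= 1000 * 1e6 * 462 / 1000 bits
= 462000000 bits
= 57750000 bytes
= 56396.4844 KB
BDP = 462000000 bits (57750000 bytes)


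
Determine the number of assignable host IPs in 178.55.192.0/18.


Host bits = 32 - 18 = 14
Total addresses = 2^14 = 16384
Usable = total - 2 (network and broadcast)
Usable hosts: 16382


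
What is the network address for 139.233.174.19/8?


IP:   10001011.11101001.10101110.00010011
Mask: 11111111.00000000.00000000.00000000
AND operation:
Net:  10001011.00000000.00000000.00000000
Network: 139.0.0.0/8


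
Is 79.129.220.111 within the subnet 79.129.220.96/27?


Subnet network: 79.129.220.96
Test IP AND mask: 79.129.220.96
Yes, 79.129.220.111 is in 79.129.220.96/27


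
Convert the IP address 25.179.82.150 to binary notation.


25 = 00011001
179 = 10110011
82 = 01010010
150 = 10010110
Binary: 00011001.10110011.01010010.10010110


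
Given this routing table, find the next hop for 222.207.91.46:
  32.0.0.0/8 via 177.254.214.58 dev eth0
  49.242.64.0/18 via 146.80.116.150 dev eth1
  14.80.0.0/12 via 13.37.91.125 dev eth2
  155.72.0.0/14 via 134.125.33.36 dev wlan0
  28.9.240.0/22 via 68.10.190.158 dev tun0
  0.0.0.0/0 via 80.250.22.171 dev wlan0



Longest prefix match for 222.207.91.46:
  /8 32.0.0.0: no
  /18 49.242.64.0: no
  /12 14.80.0.0: no
  /14 155.72.0.0: no
  /22 28.9.240.0: no
  /0 0.0.0.0: MATCH
Selected: next-hop 80.250.22.171 via wlan0 (matched /0)


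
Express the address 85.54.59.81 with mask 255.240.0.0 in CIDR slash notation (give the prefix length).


Binary: 11111111.11110000.00000000.00000000
Count leading 1s
Prefix: /12


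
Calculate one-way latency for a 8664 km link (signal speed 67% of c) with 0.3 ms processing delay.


Speed = 0.67 * 3e5 km/s = 201000 km/s
Propagation delay = 8664 / 201000 = 0.0431 s = 43.1045 ms
Processing delay = 0.3 ms
Total one-way latency = 43.4045 ms


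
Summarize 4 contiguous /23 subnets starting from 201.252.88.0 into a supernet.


Original prefix: /23
Number of subnets: 4 = 2^2
New prefix = 23 - 2 = 21
Supernet: 201.252.88.0/21


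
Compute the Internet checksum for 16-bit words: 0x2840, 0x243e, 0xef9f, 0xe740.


Sum all words (with carry folding):
+ 0x2840 = 0x2840
+ 0x243e = 0x4c7e
+ 0xef9f = 0x3c1e
+ 0xe740 = 0x235f
One's complement: ~0x235f
Checksum = 0xdca0


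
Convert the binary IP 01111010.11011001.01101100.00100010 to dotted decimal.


01111010 = 122
11011001 = 217
01101100 = 108
00100010 = 34
IP: 122.217.108.34


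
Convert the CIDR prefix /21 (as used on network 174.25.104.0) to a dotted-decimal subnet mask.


/21 means 21 network bits, 11 host bits
Binary: 11111111111111111111100000000000
Mask: 255.255.248.0


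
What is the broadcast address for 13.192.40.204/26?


Network: 13.192.40.192/26
Host bits = 6
Set all host bits to 1:
Broadcast: 13.192.40.255


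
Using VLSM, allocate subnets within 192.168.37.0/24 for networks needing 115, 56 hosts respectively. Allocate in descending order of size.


115 hosts -> /25 (126 usable): 192.168.37.0/25
56 hosts -> /26 (62 usable): 192.168.37.128/26
Allocation: 192.168.37.0/25 (115 hosts, 126 usable); 192.168.37.128/26 (56 hosts, 62 usable)


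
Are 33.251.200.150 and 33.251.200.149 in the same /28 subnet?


Mask: 255.255.255.240
33.251.200.150 AND mask = 33.251.200.144
33.251.200.149 AND mask = 33.251.200.144
Yes, same subnet (33.251.200.144)


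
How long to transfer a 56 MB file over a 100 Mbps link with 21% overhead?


Effective throughput = 100 * (1 - 21/100) = 79 Mbps
File size in Mb = 56 * 8 = 448 Mb
Time = 448 / 79
Time = 5.6709 seconds


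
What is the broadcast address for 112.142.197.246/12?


Network: 112.128.0.0/12
Host bits = 20
Set all host bits to 1:
Broadcast: 112.143.255.255


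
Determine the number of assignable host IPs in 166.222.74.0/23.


Host bits = 32 - 23 = 9
Total addresses = 2^9 = 512
Usable = total - 2 (network and broadcast)
Usable hosts: 510


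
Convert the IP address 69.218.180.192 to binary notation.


69 = 01000101
218 = 11011010
180 = 10110100
192 = 11000000
Binary: 01000101.11011010.10110100.11000000


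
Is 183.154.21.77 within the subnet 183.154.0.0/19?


Subnet network: 183.154.0.0
Test IP AND mask: 183.154.0.0
Yes, 183.154.21.77 is in 183.154.0.0/19


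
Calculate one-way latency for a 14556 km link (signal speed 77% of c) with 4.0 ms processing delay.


Speed = 0.77 * 3e5 km/s = 231000 km/s
Propagation delay = 14556 / 231000 = 0.063 s = 63.013 ms
Processing delay = 4.0 ms
Total one-way latency = 67.013 ms


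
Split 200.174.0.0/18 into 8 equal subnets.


New prefix = 18 + 3 = 21
Each subnet has 2048 addresses
  200.174.0.0/21
  200.174.8.0/21
  200.174.16.0/21
  200.174.24.0/21
  200.174.32.0/21
  200.174.40.0/21
  200.174.48.0/21
  200.174.56.0/21
Subnets: 200.174.0.0/21, 200.174.8.0/21, 200.174.16.0/21, 200.174.24.0/21, 200.174.32.0/21, 200.174.40.0/21, 200.174.48.0/21, 200.174.56.0/21


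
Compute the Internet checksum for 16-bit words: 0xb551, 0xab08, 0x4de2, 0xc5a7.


Sum all words (with carry folding):
+ 0xb551 = 0xb551
+ 0xab08 = 0x605a
+ 0x4de2 = 0xae3c
+ 0xc5a7 = 0x73e4
One's complement: ~0x73e4
Checksum = 0x8c1b


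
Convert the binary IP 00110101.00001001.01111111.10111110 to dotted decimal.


00110101 = 53
00001001 = 9
01111111 = 127
10111110 = 190
IP: 53.9.127.190


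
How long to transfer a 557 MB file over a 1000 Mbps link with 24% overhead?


Effective throughput = 1000 * (1 - 24/100) = 760 Mbps
File size in Mb = 557 * 8 = 4456 Mb
Time = 4456 / 760
Time = 5.8632 seconds


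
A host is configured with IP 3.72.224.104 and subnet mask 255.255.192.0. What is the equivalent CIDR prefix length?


Binary: 11111111.11111111.11000000.00000000
Count leading 1s
Prefix: /18


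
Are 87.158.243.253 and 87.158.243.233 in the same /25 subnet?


Mask: 255.255.255.128
87.158.243.253 AND mask = 87.158.243.128
87.158.243.233 AND mask = 87.158.243.128
Yes, same subnet (87.158.243.128)


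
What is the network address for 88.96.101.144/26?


IP:   01011000.01100000.01100101.10010000
Mask: 11111111.11111111.11111111.11000000
AND operation:
Net:  01011000.01100000.01100101.10000000
Network: 88.96.101.128/26


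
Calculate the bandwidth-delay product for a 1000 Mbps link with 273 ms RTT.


BDP = bandwidth * RTT
= 1000 Mbps * 273 ms
= 1000 * 1e6 * 273 / 1000 bits
= 273000000 bits
= 34125000 bytes
= 33325.1953 KB
BDP = 273000000 bits (34125000 bytes)


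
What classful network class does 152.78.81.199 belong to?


First octet: 152
Binary: 10011000
10xxxxxx -> Class B (128-191)
Class B, default mask 255.255.0.0 (/16)


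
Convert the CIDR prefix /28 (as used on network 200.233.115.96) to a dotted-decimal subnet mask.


/28 means 28 network bits, 4 host bits
Binary: 11111111111111111111111111110000
Mask: 255.255.255.240


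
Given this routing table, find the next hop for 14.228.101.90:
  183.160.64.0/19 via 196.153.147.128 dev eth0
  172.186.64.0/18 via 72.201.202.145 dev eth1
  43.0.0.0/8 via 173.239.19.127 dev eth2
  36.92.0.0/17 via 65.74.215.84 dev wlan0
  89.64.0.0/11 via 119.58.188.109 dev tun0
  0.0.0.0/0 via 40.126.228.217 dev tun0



Longest prefix match for 14.228.101.90:
  /19 183.160.64.0: no
  /18 172.186.64.0: no
  /8 43.0.0.0: no
  /17 36.92.0.0: no
  /11 89.64.0.0: no
  /0 0.0.0.0: MATCH
Selected: next-hop 40.126.228.217 via tun0 (matched /0)


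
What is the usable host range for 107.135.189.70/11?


Network: 107.128.0.0
Broadcast: 107.159.255.255
First usable = network + 1
Last usable = broadcast - 1
Range: 107.128.0.1 to 107.159.255.254


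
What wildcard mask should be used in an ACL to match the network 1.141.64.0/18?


Subnet mask: 255.255.192.0
Wildcard = 255.255.255.255 - subnet mask
255 - 255 = 0
255 - 255 = 0
255 - 192 = 63
255 - 0 = 255
Wildcard: 0.0.63.255


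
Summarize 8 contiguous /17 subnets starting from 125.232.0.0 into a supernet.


Original prefix: /17
Number of subnets: 8 = 2^3
New prefix = 17 - 3 = 14
Supernet: 125.232.0.0/14


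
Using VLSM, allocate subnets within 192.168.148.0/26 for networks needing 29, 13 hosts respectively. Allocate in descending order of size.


29 hosts -> /27 (30 usable): 192.168.148.0/27
13 hosts -> /28 (14 usable): 192.168.148.32/28
Allocation: 192.168.148.0/27 (29 hosts, 30 usable); 192.168.148.32/28 (13 hosts, 14 usable)


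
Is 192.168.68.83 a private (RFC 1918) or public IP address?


RFC 1918 private ranges:
  10.0.0.0/8 (10.0.0.0 - 10.255.255.255)
  172.16.0.0/12 (172.16.0.0 - 172.31.255.255)
  192.168.0.0/16 (192.168.0.0 - 192.168.255.255)
Private (in 192.168.0.0/16)


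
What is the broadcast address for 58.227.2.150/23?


Network: 58.227.2.0/23
Host bits = 9
Set all host bits to 1:
Broadcast: 58.227.3.255


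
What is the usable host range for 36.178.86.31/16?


Network: 36.178.0.0
Broadcast: 36.178.255.255
First usable = network + 1
Last usable = broadcast - 1
Range: 36.178.0.1 to 36.178.255.254


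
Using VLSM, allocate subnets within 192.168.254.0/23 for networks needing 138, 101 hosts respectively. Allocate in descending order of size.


138 hosts -> /24 (254 usable): 192.168.254.0/24
101 hosts -> /25 (126 usable): 192.168.255.0/25
Allocation: 192.168.254.0/24 (138 hosts, 254 usable); 192.168.255.0/25 (101 hosts, 126 usable)


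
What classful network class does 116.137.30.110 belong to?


First octet: 116
Binary: 01110100
0xxxxxxx -> Class A (1-126)
Class A, default mask 255.0.0.0 (/8)


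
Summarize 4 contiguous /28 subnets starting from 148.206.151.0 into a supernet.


Original prefix: /28
Number of subnets: 4 = 2^2
New prefix = 28 - 2 = 26
Supernet: 148.206.151.0/26


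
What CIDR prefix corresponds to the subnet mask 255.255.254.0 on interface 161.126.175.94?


Binary: 11111111.11111111.11111110.00000000
Count leading 1s
Prefix: /23


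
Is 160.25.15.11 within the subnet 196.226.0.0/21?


Subnet network: 196.226.0.0
Test IP AND mask: 160.25.8.0
No, 160.25.15.11 is not in 196.226.0.0/21


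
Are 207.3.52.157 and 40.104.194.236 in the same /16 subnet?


Mask: 255.255.0.0
207.3.52.157 AND mask = 207.3.0.0
40.104.194.236 AND mask = 40.104.0.0
No, different subnets (207.3.0.0 vs 40.104.0.0)


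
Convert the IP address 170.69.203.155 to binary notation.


170 = 10101010
69 = 01000101
203 = 11001011
155 = 10011011
Binary: 10101010.01000101.11001011.10011011


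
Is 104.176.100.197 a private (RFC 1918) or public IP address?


RFC 1918 private ranges:
  10.0.0.0/8 (10.0.0.0 - 10.255.255.255)
  172.16.0.0/12 (172.16.0.0 - 172.31.255.255)
  192.168.0.0/16 (192.168.0.0 - 192.168.255.255)
Public (not in any RFC 1918 range)


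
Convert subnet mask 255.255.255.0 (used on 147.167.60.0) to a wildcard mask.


Subnet mask: 255.255.255.0
Wildcard = 255.255.255.255 - subnet mask
255 - 255 = 0
255 - 255 = 0
255 - 255 = 0
255 - 0 = 255
Wildcard: 0.0.0.255


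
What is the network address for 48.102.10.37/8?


IP:   00110000.01100110.00001010.00100101
Mask: 11111111.00000000.00000000.00000000
AND operation:
Net:  00110000.00000000.00000000.00000000
Network: 48.0.0.0/8


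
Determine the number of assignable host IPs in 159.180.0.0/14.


Host bits = 32 - 14 = 18
Total addresses = 2^18 = 262144
Usable = total - 2 (network and broadcast)
Usable hosts: 262142


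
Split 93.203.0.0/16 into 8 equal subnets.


New prefix = 16 + 3 = 19
Each subnet has 8192 addresses
  93.203.0.0/19
  93.203.32.0/19
  93.203.64.0/19
  93.203.96.0/19
  93.203.128.0/19
  93.203.160.0/19
  93.203.192.0/19
  93.203.224.0/19
Subnets: 93.203.0.0/19, 93.203.32.0/19, 93.203.64.0/19, 93.203.96.0/19, 93.203.128.0/19, 93.203.160.0/19, 93.203.192.0/19, 93.203.224.0/19


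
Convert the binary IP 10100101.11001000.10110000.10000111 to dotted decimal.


10100101 = 165
11001000 = 200
10110000 = 176
10000111 = 135
IP: 165.200.176.135


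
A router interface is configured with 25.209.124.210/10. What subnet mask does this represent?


/10 means 10 network bits, 22 host bits
Binary: 11111111110000000000000000000000
Mask: 255.192.0.0


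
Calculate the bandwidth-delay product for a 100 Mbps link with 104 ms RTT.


BDP = bandwidth * RTT
= 100 Mbps * 104 ms
= 100 * 1e6 * 104 / 1000 bits
= 10400000 bits
= 1300000 bytes
= 1269.5312 KB
BDP = 10400000 bits (1300000 bytes)


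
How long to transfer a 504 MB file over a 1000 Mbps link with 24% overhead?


Effective throughput = 1000 * (1 - 24/100) = 760 Mbps
File size in Mb = 504 * 8 = 4032 Mb
Time = 4032 / 760
Time = 5.3053 seconds


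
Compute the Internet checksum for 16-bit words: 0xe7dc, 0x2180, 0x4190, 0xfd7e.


Sum all words (with carry folding):
+ 0xe7dc = 0xe7dc
+ 0x2180 = 0x095d
+ 0x4190 = 0x4aed
+ 0xfd7e = 0x486c
One's complement: ~0x486c
Checksum = 0xb793


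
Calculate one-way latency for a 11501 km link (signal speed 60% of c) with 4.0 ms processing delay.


Speed = 0.6 * 3e5 km/s = 180000 km/s
Propagation delay = 11501 / 180000 = 0.0639 s = 63.8944 ms
Processing delay = 4.0 ms
Total one-way latency = 67.8944 ms


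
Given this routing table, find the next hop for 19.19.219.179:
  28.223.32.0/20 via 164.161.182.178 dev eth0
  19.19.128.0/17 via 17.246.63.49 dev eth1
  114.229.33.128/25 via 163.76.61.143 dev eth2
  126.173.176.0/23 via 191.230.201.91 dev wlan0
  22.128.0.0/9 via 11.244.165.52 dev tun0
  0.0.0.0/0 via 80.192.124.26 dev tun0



Longest prefix match for 19.19.219.179:
  /20 28.223.32.0: no
  /17 19.19.128.0: MATCH
  /25 114.229.33.128: no
  /23 126.173.176.0: no
  /9 22.128.0.0: no
  /0 0.0.0.0: MATCH
Selected: next-hop 17.246.63.49 via eth1 (matched /17)
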